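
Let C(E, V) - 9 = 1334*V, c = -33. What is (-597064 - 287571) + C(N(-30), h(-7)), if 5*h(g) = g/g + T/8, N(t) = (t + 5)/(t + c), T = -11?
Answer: -17694521/20 ≈ -8.8473e+5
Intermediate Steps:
N(t) = (5 + t)/(-33 + t) (N(t) = (t + 5)/(t - 33) = (5 + t)/(-33 + t))
h(g) = -3/40 (h(g) = (g/g - 11/8)/5 = (1 - 11*⅛)/5 = (1 - 11/8)/5 = (⅕)*(-3/8) = -3/40)
C(E, V) = 9 + 1334*V
(-597064 - 287571) + C(N(-30), h(-7)) = (-597064 - 287571) + (9 + 1334*(-3/40)) = -884635 + (9 - 2001/20) = -884635 - 1821/20 = -17694521/20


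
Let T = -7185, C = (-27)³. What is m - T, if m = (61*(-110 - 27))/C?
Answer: 141430712/19683 ≈ 7185.4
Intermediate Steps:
C = -19683
m = 8357/19683 (m = (61*(-110 - 27))/(-19683) = (61*(-137))*(-1/19683) = -8357*(-1/19683) = 8357/19683 ≈ 0.42458)
m - T = 8357/19683 - 1*(-7185) = 8357/19683 + 7185 = 141430712/19683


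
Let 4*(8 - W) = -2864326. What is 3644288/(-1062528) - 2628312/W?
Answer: -3126326079/440315477 ≈ -7.1002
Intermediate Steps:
W = 1432179/2 (W = 8 - 1/4*(-2864326) = 8 + 1432163/2 = 1432179/2 ≈ 7.1609e+5)
3644288/(-1062528) - 2628312/W = 3644288/(-1062528) - 2628312/1432179/2 = 3644288*(-1/1062528) - 2628312*2/1432179 = -28471/8301 - 1752208/477393 = -3126326079/440315477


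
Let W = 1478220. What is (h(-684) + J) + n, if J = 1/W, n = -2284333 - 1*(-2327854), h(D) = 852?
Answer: 65593056061/1478220 ≈ 44373.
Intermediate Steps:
n = 43521 (n = -2284333 + 2327854 = 43521)
J = 1/1478220 ≈ 6.7649e-7
(h(-684) + J) + n = (852 + 1/1478220) + 43521 = 1259443441/1478220 + 43521 = 65593056061/1478220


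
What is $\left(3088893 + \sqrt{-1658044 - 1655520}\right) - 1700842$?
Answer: $1388051 + 2 i \sqrt{828391} \approx 1.3881 \cdot 10^{6} + 1820.3 i$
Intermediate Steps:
$\left(3088893 + \sqrt{-1658044 - 1655520}\right) - 1700842 = \left(3088893 + \sqrt{-3313564}\right) - 1700842 = \left(3088893 + 2 i \sqrt{828391}\right) - 1700842 = 1388051 + 2 i \sqrt{828391}$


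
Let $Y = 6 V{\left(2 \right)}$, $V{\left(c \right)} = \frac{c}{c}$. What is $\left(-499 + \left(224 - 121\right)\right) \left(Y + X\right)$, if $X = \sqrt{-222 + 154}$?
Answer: $-2376 - 792 i \sqrt{17} \approx -2376.0 - 3265.5 i$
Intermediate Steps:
$V{\left(c \right)} = 1$
$X = 2 i \sqrt{17}$ ($X = \sqrt{-68} = 2 i \sqrt{17} \approx 8.2462 i$)
$Y = 6$ ($Y = 6 \cdot 1 = 6$)
$\left(-499 + \left(224 - 121\right)\right) \left(Y + X\right) = \left(-499 + \left(224 - 121\right)\right) \left(6 + 2 i \sqrt{17}\right) = \left(-499 + 103\right) \left(6 + 2 i \sqrt{17}\right) = - 396 \left(6 + 2 i \sqrt{17}\right) = -2376 - 792 i \sqrt{17}$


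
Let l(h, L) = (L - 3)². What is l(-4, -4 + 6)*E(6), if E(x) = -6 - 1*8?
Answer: -14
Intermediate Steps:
E(x) = -14 (E(x) = -6 - 8 = -14)
l(h, L) = (-3 + L)²
l(-4, -4 + 6)*E(6) = (-3 + (-4 + 6))²*(-14) = (-3 + 2)²*(-14) = (-1)²*(-14) = 1*(-14) = -14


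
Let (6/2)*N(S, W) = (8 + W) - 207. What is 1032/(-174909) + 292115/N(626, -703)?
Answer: -51093852823/52589306 ≈ -971.56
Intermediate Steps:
N(S, W) = -199/3 + W/3 (N(S, W) = ((8 + W) - 207)/3 = (-199 + W)/3 = -199/3 + W/3)
1032/(-174909) + 292115/N(626, -703) = 1032/(-174909) + 292115/(-199/3 + (⅓)*(-703)) = 1032*(-1/174909) + 292115/(-199/3 - 703/3) = -344/58303 + 292115/(-902/3) = -344/58303 + 292115*(-3/902) = -344/58303 - 876345/902 = -51093852823/52589306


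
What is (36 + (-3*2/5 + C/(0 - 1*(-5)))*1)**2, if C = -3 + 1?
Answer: 29584/25 ≈ 1183.4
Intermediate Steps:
C = -2
(36 + (-3*2/5 + C/(0 - 1*(-5)))*1)**2 = (36 + (-3*2/5 - 2/(0 - 1*(-5)))*1)**2 = (36 + (-6*1/5 - 2/(0 + 5))*1)**2 = (36 + (-6/5 - 2/5)*1)**2 = (36 - 8/5*1)**2 = (36 - 8/5)**2 = (172/5)**2 = 29584/25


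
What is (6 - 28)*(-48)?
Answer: 1056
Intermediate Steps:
(6 - 28)*(-48) = -22*(-48) = 1056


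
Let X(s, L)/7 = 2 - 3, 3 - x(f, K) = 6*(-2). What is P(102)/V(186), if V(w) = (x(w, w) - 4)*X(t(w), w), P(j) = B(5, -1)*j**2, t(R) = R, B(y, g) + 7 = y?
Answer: 20808/77 ≈ 270.23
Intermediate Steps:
B(y, g) = -7 + y
x(f, K) = 15 (x(f, K) = 3 - 6*(-2) = 3 - 1*(-12) = 3 + 12 = 15)
P(j) = -2*j**2 (P(j) = (-7 + 5)*j**2 = -2*j**2)
X(s, L) = -7 (X(s, L) = 7*(2 - 3) = 7*(-1) = -7)
V(w) = -77 (V(w) = (15 - 4)*(-7) = 11*(-7) = -77)
P(102)/V(186) = -2*102**2/(-77) = -2*10404*(-1/77) = -20808*(-1/77) = 20808/77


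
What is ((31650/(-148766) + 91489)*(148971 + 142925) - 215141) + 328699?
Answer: 1986422159800666/74383 ≈ 2.6705e+10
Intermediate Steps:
((31650/(-148766) + 91489)*(148971 + 142925) - 215141) + 328699 = ((31650*(-1/148766) + 91489)*291896 - 215141) + 328699 = ((-15825/74383 + 91489)*291896 - 215141) + 328699 = ((6805210462/74383)*291896 - 215141) + 328699 = (1986413713015952/74383 - 215141) + 328699 = 1986397710182949/74383 + 328699 = 1986422159800666/74383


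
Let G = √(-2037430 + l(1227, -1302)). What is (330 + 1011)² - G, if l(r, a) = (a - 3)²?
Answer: 1798281 - I*√334405 ≈ 1.7983e+6 - 578.28*I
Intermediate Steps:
l(r, a) = (-3 + a)²
G = I*√334405 (G = √(-2037430 + (-3 - 1302)²) = √(-2037430 + (-1305)²) = √(-2037430 + 1703025) = √(-334405) = I*√334405 ≈ 578.28*I)
(330 + 1011)² - G = (330 + 1011)² - I*√334405 = 1341² - I*√334405 = 1798281 - I*√334405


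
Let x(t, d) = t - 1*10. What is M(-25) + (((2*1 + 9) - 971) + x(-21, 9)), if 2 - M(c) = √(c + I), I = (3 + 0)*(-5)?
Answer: -989 - 2*I*√10 ≈ -989.0 - 6.3246*I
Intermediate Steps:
x(t, d) = -10 + t (x(t, d) = t - 10 = -10 + t)
I = -15 (I = 3*(-5) = -15)
M(c) = 2 - √(-15 + c) (M(c) = 2 - √(c - 15) = 2 - √(-15 + c))
M(-25) + (((2*1 + 9) - 971) + x(-21, 9)) = (2 - √(-15 - 25)) + (((2*1 + 9) - 971) + (-10 - 21)) = (2 - √(-40)) + (((2 + 9) - 971) - 31) = (2 - 2*I*√10) + ((11 - 971) - 31) = (2 - 2*I*√10) + (-960 - 31) = (2 - 2*I*√10) - 991 = -989 - 2*I*√10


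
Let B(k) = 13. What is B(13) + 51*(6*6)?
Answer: 1849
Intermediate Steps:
B(13) + 51*(6*6) = 13 + 51*(6*6) = 13 + 51*36 = 13 + 1836 = 1849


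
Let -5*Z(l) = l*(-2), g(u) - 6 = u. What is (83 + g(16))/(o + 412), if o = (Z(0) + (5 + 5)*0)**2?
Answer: 105/412 ≈ 0.25485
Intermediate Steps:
g(u) = 6 + u
Z(l) = 2*l/5 (Z(l) = -l*(-2)/5 = -(-2)*l/5 = 2*l/5)
o = 0 (o = ((2/5)*0 + (5 + 5)*0)**2 = (0 + 10*0)**2 = (0 + 0)**2 = 0**2 = 0)
(83 + g(16))/(o + 412) = (83 + (6 + 16))/(0 + 412) = (83 + 22)/412 = 105*(1/412) = 105/412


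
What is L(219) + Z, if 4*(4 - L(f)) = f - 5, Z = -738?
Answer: -1575/2 ≈ -787.50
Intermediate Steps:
L(f) = 21/4 - f/4 (L(f) = 4 - (f - 5)/4 = 4 - (-5 + f)/4 = 4 + (5/4 - f/4) = 21/4 - f/4)
L(219) + Z = (21/4 - 1/4*219) - 738 = (21/4 - 219/4) - 738 = -99/2 - 738 = -1575/2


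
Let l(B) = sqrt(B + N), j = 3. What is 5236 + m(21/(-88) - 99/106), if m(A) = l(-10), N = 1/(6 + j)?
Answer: 5236 + I*sqrt(89)/3 ≈ 5236.0 + 3.1447*I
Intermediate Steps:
N = 1/9 (N = 1/(6 + 3) = 1/9 ≈ 0.11111)
l(B) = sqrt(1/9 + B) (l(B) = sqrt(B + 1/9) = sqrt(1/9 + B))
m(A) = I*sqrt(89)/3 (m(A) = sqrt(1 + 9*(-10))/3 = sqrt(1 - 90)/3 = sqrt(-89)/3 = (I*sqrt(89))/3 = I*sqrt(89)/3)
5236 + m(21/(-88) - 99/106) = 5236 + I*sqrt(89)/3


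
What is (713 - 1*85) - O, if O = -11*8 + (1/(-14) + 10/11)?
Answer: 110135/154 ≈ 715.16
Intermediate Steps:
O = -13423/154 (O = -88 + (1*(-1/14) + 10*(1/11)) = -88 + (-1/14 + 10/11) = -88 + 129/154 = -13423/154 ≈ -87.162)
(713 - 1*85) - O = (713 - 1*85) - 1*(-13423/154) = (713 - 85) + 13423/154 = 628 + 13423/154 = 110135/154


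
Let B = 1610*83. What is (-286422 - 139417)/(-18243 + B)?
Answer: -425839/115387 ≈ -3.6905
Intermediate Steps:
B = 133630
(-286422 - 139417)/(-18243 + B) = (-286422 - 139417)/(-18243 + 133630) = -425839/115387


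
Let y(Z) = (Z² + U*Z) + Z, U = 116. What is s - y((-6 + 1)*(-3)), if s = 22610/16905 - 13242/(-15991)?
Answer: -15276106868/7723653 ≈ -1977.8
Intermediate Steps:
s = 16726072/7723653 (s = 22610*(1/16905) - 13242*(-1/15991) = 646/483 + 13242/15991 = 16726072/7723653 ≈ 2.1656)
y(Z) = Z² + 117*Z (y(Z) = (Z² + 116*Z) + Z = Z² + 117*Z)
s - y((-6 + 1)*(-3)) = 16726072/7723653 - (-6 + 1)*(-3)*(117 + (-6 + 1)*(-3)) = 16726072/7723653 - (-5*(-3))*(117 - 5*(-3)) = 16726072/7723653 - 15*(117 + 15) = 16726072/7723653 - 15*132 = 16726072/7723653 - 1*1980 = 16726072/7723653 - 1980 = -15276106868/7723653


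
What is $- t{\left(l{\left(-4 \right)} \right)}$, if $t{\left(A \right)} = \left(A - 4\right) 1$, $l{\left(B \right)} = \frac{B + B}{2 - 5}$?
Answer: $\frac{4}{3} \approx 1.3333$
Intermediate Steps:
$l{\left(B \right)} = - \frac{2 B}{3}$ ($l{\left(B \right)} = \frac{2 B}{-3} = 2 B \left(- \frac{1}{3}\right) = - \frac{2 B}{3}$)
$t{\left(A \right)} = -4 + A$ ($t{\left(A \right)} = \left(-4 + A\right) 1 = -4 + A$)
$- t{\left(l{\left(-4 \right)} \right)} = - (-4 - - \frac{8}{3}) = - (-4 + \frac{8}{3}) = \left(-1\right) \left(- \frac{4}{3}\right) = \frac{4}{3}$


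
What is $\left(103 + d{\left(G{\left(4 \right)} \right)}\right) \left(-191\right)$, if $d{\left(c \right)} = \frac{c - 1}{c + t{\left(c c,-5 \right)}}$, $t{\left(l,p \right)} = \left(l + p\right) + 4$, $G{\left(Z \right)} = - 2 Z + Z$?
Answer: $- \frac{215448}{11} \approx -19586.0$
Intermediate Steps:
$G{\left(Z \right)} = - Z$
$t{\left(l,p \right)} = 4 + l + p$
$d{\left(c \right)} = \frac{-1 + c}{-1 + c + c^{2}}$ ($d{\left(c \right)} = \frac{c - 1}{c + \left(4 + c c - 5\right)} = \frac{-1 + c}{c + \left(4 + c^{2} - 5\right)} = \frac{-1 + c}{c + \left(-1 + c^{2}\right)} = \frac{-1 + c}{-1 + c + c^{2}}$)
$\left(103 + d{\left(G{\left(4 \right)} \right)}\right) \left(-191\right) = \left(103 + \frac{-1 - 4}{-1 - 4 + \left(\left(-1\right) 4\right)^{2}}\right) \left(-191\right) = \left(103 + \frac{-1 - 4}{-1 - 4 + \left(-4\right)^{2}}\right) \left(-191\right) = \left(103 + \frac{1}{-1 - 4 + 16} \left(-5\right)\right) \left(-191\right) = \left(103 + \frac{1}{11} \left(-5\right)\right) \left(-191\right) = \left(103 - \frac{5}{11}\right) \left(-191\right) = \frac{1128}{11} \left(-191\right) = - \frac{215448}{11}$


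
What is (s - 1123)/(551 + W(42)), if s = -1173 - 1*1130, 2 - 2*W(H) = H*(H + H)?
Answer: 571/202 ≈ 2.8267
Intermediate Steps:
W(H) = 1 - H**2 (W(H) = 1 - H*(H + H)/2 = 1 - H*2*H/2 = 1 - H**2)
s = -2303 (s = -1173 - 1130 = -2303)
(s - 1123)/(551 + W(42)) = (-2303 - 1123)/(551 + (1 - 1*42**2)) = -3426/(551 + (1 - 1*1764)) = -3426/(551 + (1 - 1764)) = -3426/(551 - 1763) = -3426/(-1212) = -3426*(-1/1212) = 571/202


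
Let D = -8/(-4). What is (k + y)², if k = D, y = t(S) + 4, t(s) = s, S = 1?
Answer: 49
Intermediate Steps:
y = 5 (y = 1 + 4 = 5)
D = 2 (D = -8*(-¼) = 2)
k = 2
(k + y)² = (2 + 5)² = 7² = 49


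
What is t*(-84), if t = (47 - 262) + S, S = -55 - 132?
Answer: 33768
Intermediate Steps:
S = -187
t = -402 (t = (47 - 262) - 187 = -215 - 187 = -402)
t*(-84) = -402*(-84) = 33768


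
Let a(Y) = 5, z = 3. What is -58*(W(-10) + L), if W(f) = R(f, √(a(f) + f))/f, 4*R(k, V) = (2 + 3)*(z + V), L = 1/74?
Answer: 3103/148 + 29*I*√5/4 ≈ 20.966 + 16.211*I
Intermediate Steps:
L = 1/74 ≈ 0.013514
R(k, V) = 15/4 + 5*V/4 (R(k, V) = ((2 + 3)*(3 + V))/4 = (5*(3 + V))/4 = (15 + 5*V)/4 = 15/4 + 5*V/4)
W(f) = (15/4 + 5*√(5 + f)/4)/f
-58*(W(-10) + L) = -58*((5/4)*(3 + √(5 - 10))/(-10) + 1/74) = -58*((5/4)*(-⅒)*(3 + √(-5)) + 1/74) = -58*((5/4)*(-⅒)*(3 + I*√5) + 1/74) = -58*((-3/8 - I*√5/8) + 1/74) = -58*(-107/296 - I*√5/8) = 3103/148 + 29*I*√5/4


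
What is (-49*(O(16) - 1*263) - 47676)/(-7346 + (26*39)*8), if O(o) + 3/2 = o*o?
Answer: -94519/1532 ≈ -61.696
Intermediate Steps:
O(o) = -3/2 + o² (O(o) = -3/2 + o*o = -3/2 + o²)
(-49*(O(16) - 1*263) - 47676)/(-7346 + (26*39)*8) = (-49*((-3/2 + 16²) - 1*263) - 47676)/(-7346 + (26*39)*8) = (-49*((-3/2 + 256) - 263) - 47676)/(-7346 + 1014*8) = (-49*(509/2 - 263) - 47676)/(-7346 + 8112) = (-49*(-17/2) - 47676)/766 = (833/2 - 47676)*(1/766) = -94519/2*1/766 = -94519/1532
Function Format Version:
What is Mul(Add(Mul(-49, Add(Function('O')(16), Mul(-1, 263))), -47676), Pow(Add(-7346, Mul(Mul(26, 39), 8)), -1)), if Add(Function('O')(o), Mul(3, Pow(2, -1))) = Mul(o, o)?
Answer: Rational(-94519, 1532) ≈ -61.696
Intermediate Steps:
Function('O')(o) = Add(Rational(-3, 2), Pow(o, 2)) (Function('O')(o) = Add(Rational(-3, 2), Mul(o, o)) = Add(Rational(-3, 2), Pow(o, 2)))
Mul(Add(Mul(-49, Add(Function('O')(16), Mul(-1, 263))), -47676), Pow(Add(-7346, Mul(Mul(26, 39), 8)), -1)) = Mul(Add(Mul(-49, Add(Add(Rational(-3, 2), Pow(16, 2)), Mul(-1, 263))), -47676), Pow(Add(-7346, Mul(Mul(26, 39), 8)), -1)) = Mul(Add(Mul(-49, Add(Add(Rational(-3, 2), 256), -263)), -47676), Pow(Add(-7346, Mul(1014, 8)), -1)) = Mul(Add(Mul(-49, Add(Rational(509, 2), -263)), -47676), Pow(Add(-7346, 8112), -1)) = Mul(Add(Mul(-49, Rational(-17, 2)), -47676), Pow(766, -1)) = Mul(Add(Rational(833, 2), -47676), Rational(1, 766)) = Mul(Rational(-94519, 2), Rational(1, 766)) = Rational(-94519, 1532)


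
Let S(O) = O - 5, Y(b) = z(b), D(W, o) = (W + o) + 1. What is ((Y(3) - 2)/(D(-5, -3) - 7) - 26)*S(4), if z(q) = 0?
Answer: 181/7 ≈ 25.857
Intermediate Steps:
D(W, o) = 1 + W + o
Y(b) = 0
S(O) = -5 + O
((Y(3) - 2)/(D(-5, -3) - 7) - 26)*S(4) = ((0 - 2)/((1 - 5 - 3) - 7) - 26)*(-5 + 4) = (-2/(-7 - 7) - 26)*(-1) = (-2/(-14) - 26)*(-1) = (-2*(-1/14) - 26)*(-1) = (⅐ - 26)*(-1) = -181/7*(-1) = 181/7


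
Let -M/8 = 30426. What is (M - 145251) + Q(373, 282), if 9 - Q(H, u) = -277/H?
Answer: -144966173/373 ≈ -3.8865e+5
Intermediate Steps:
M = -243408 (M = -8*30426 = -243408)
Q(H, u) = 9 + 277/H (Q(H, u) = 9 - (-277)/H = 9 + 277/H)
(M - 145251) + Q(373, 282) = (-243408 - 145251) + (9 + 277/373) = -388659 + (9 + 277*(1/373)) = -388659 + (9 + 277/373) = -388659 + 3634/373 = -144966173/373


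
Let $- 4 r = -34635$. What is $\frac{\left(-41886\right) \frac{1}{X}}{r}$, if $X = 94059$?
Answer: $- \frac{18616}{361970385} \approx -5.143 \cdot 10^{-5}$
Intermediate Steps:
$r = \frac{34635}{4}$ ($r = \left(- \frac{1}{4}\right) \left(-34635\right) = \frac{34635}{4} \approx 8658.8$)
$\frac{\left(-41886\right) \frac{1}{X}}{r} = \frac{\left(-41886\right) \frac{1}{94059}}{\frac{34635}{4}} = \left(-41886\right) \frac{1}{94059} \cdot \frac{4}{34635} = \left(- \frac{4654}{10451}\right) \frac{4}{34635} = - \frac{18616}{361970385}$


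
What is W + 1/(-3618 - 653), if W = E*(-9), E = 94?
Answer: -3613267/4271 ≈ -846.00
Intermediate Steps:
W = -846 (W = 94*(-9) = -846)
W + 1/(-3618 - 653) = -846 + 1/(-3618 - 653) = -846 + 1/(-4271) = -846 - 1/4271 = -3613267/4271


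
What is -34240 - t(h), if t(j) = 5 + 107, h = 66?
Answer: -34352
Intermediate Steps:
t(j) = 112
-34240 - t(h) = -34240 - 1*112 = -34240 - 112 = -34352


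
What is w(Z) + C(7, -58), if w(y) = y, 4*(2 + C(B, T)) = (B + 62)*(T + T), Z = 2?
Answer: -2001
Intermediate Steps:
C(B, T) = -2 + T*(62 + B)/2 (C(B, T) = -2 + ((B + 62)*(T + T))/4 = -2 + ((62 + B)*(2*T))/4 = -2 + (2*T*(62 + B))/4 = -2 + T*(62 + B)/2)
w(Z) + C(7, -58) = 2 + (-2 + 31*(-58) + (1/2)*7*(-58)) = 2 + (-2 - 1798 - 203) = 2 - 2003 = -2001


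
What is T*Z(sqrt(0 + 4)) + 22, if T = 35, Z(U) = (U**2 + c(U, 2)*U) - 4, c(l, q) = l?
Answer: 162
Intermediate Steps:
Z(U) = -4 + 2*U**2 (Z(U) = (U**2 + U*U) - 4 = (U**2 + U**2) - 4 = 2*U**2 - 4 = -4 + 2*U**2)
T*Z(sqrt(0 + 4)) + 22 = 35*(-4 + 2*(sqrt(0 + 4))**2) + 22 = 35*(-4 + 2*(sqrt(4))**2) + 22 = 35*(-4 + 2*2**2) + 22 = 35*(-4 + 2*4) + 22 = 35*(-4 + 8) + 22 = 35*4 + 22 = 140 + 22 = 162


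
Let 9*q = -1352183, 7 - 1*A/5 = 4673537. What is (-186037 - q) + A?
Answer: -210631000/9 ≈ -2.3403e+7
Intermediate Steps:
A = -23367650 (A = 35 - 5*4673537 = 35 - 23367685 = -23367650)
q = -1352183/9 (q = (1/9)*(-1352183) = -1352183/9 ≈ -1.5024e+5)
(-186037 - q) + A = (-186037 - 1*(-1352183/9)) - 23367650 = (-186037 + 1352183/9) - 23367650 = -322150/9 - 23367650 = -210631000/9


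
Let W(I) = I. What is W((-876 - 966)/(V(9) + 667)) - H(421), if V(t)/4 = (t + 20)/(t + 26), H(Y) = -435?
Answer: 10141065/23461 ≈ 432.25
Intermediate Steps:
V(t) = 4*(20 + t)/(26 + t) (V(t) = 4*((t + 20)/(t + 26)) = 4*((20 + t)/(26 + t)) = 4*(20 + t)/(26 + t))
W((-876 - 966)/(V(9) + 667)) - H(421) = (-876 - 966)/(4*(20 + 9)/(26 + 9) + 667) - 1*(-435) = -1842/(4*29/35 + 667) + 435 = -1842/(4*(1/35)*29 + 667) + 435 = -1842/(116/35 + 667) + 435 = -1842/23461/35 + 435 = -1842*35/23461 + 435 = -64470/23461 + 435 = 10141065/23461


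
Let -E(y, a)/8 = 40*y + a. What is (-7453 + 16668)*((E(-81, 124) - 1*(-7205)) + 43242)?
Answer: 694580625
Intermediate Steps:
E(y, a) = -320*y - 8*a (E(y, a) = -8*(40*y + a) = -8*(a + 40*y) = -320*y - 8*a)
(-7453 + 16668)*((E(-81, 124) - 1*(-7205)) + 43242) = (-7453 + 16668)*(((-320*(-81) - 8*124) - 1*(-7205)) + 43242) = 9215*(((25920 - 992) + 7205) + 43242) = 9215*((24928 + 7205) + 43242) = 9215*(32133 + 43242) = 9215*75375 = 694580625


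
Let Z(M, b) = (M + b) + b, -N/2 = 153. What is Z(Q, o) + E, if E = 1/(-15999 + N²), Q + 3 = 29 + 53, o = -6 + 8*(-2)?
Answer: 2717296/77637 ≈ 35.000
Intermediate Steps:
N = -306 (N = -2*153 = -306)
o = -22 (o = -6 - 16 = -22)
Q = 79 (Q = -3 + (29 + 53) = -3 + 82 = 79)
Z(M, b) = M + 2*b
E = 1/77637 (E = 1/(-15999 + (-306)²) = 1/(-15999 + 93636) = 1/77637 ≈ 1.2880e-5)
Z(Q, o) + E = (79 + 2*(-22)) + 1/77637 = (79 - 44) + 1/77637 = 35 + 1/77637 = 2717296/77637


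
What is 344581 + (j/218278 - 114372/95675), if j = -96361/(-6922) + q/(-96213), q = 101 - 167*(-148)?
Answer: 368655108502348266608473/1069868586427653300 ≈ 3.4458e+5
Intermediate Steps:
q = 24817 (q = 101 + 24716 = 24817)
j = 699953663/51229722 (j = -96361/(-6922) + 24817/(-96213) = -96361*(-1/6922) + 24817*(-1/96213) = 96361/6922 - 1909/7401 = 699953663/51229722 ≈ 13.663)
344581 + (j/218278 - 114372/95675) = 344581 + ((699953663/51229722)/218278 - 114372/95675) = 344581 + ((699953663/51229722)*(1/218278) - 114372*1/95675) = 344581 + (699953663/11182321258716 - 114372/95675) = 344581 - 1278877478935158827/1069868586427653300 = 368655108502348266608473/1069868586427653300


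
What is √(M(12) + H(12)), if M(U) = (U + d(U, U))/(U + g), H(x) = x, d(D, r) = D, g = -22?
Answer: 4*√15/5 ≈ 3.0984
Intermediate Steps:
M(U) = 2*U/(-22 + U) (M(U) = (U + U)/(U - 22) = (2*U)/(-22 + U) = 2*U/(-22 + U))
√(M(12) + H(12)) = √(2*12/(-22 + 12) + 12) = √(2*12/(-10) + 12) = √(2*12*(-⅒) + 12) = √(-12/5 + 12) = √(48/5) = 4*√15/5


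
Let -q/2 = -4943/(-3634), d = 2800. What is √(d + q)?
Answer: √9235187769/1817 ≈ 52.889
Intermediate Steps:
q = -4943/1817 (q = -(-9886)/(-3634) = -(-9886)*(-1)/3634 = -2*4943/3634 = -4943/1817 ≈ -2.7204)
√(d + q) = √(2800 - 4943/1817) = √(5082657/1817) = √9235187769/1817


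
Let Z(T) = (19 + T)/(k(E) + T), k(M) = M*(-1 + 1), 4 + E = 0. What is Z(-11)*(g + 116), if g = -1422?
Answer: 10448/11 ≈ 949.82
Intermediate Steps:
E = -4 (E = -4 + 0 = -4)
k(M) = 0 (k(M) = M*0 = 0)
Z(T) = (19 + T)/T (Z(T) = (19 + T)/(0 + T) = (19 + T)/T)
Z(-11)*(g + 116) = ((19 - 11)/(-11))*(-1422 + 116) = -1/11*8*(-1306) = -8/11*(-1306) = 10448/11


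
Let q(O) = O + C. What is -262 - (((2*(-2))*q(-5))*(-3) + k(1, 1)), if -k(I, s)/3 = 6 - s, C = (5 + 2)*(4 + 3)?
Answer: -775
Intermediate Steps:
C = 49 (C = 7*7 = 49)
k(I, s) = -18 + 3*s (k(I, s) = -3*(6 - s) = -18 + 3*s)
q(O) = 49 + O (q(O) = O + 49 = 49 + O)
-262 - (((2*(-2))*q(-5))*(-3) + k(1, 1)) = -262 - (((2*(-2))*(49 - 5))*(-3) + (-18 + 3*1)) = -262 - (-4*44*(-3) + (-18 + 3)) = -262 - (-176*(-3) - 15) = -262 - (528 - 15) = -262 - 1*513 = -262 - 513 = -775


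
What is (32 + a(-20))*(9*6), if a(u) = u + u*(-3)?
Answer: 3888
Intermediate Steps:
a(u) = -2*u (a(u) = u - 3*u = -2*u)
(32 + a(-20))*(9*6) = (32 - 2*(-20))*(9*6) = (32 + 40)*54 = 72*54 = 3888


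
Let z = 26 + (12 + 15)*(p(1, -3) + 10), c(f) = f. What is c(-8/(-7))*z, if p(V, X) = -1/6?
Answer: 2332/7 ≈ 333.14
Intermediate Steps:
p(V, X) = -⅙ (p(V, X) = -1*⅙ = -⅙)
z = 583/2 (z = 26 + (12 + 15)*(-⅙ + 10) = 26 + 27*(59/6) = 26 + 531/2 = 583/2 ≈ 291.50)
c(-8/(-7))*z = -8/(-7)*(583/2) = -8*(-⅐)*(583/2) = (8/7)*(583/2) = 2332/7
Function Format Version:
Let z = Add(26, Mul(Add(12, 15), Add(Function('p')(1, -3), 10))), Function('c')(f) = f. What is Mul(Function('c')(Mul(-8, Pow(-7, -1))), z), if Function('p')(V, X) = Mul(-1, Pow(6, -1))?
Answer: Rational(2332, 7) ≈ 333.14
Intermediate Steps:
Function('p')(V, X) = Rational(-1, 6) (Function('p')(V, X) = Mul(-1, Rational(1, 6)) = Rational(-1, 6))
z = Rational(583, 2) (z = Add(26, Mul(Add(12, 15), Add(Rational(-1, 6), 10))) = Add(26, Mul(27, Rational(59, 6))) = Add(26, Rational(531, 2)) = Rational(583, 2) ≈ 291.50)
Mul(Function('c')(Mul(-8, Pow(-7, -1))), z) = Mul(Mul(-8, Pow(-7, -1)), Rational(583, 2)) = Mul(Mul(-8, Rational(-1, 7)), Rational(583, 2)) = Mul(Rational(8, 7), Rational(583, 2)) = Rational(2332, 7)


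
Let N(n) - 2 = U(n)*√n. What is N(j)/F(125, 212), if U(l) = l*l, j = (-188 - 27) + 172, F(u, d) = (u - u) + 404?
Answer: 1/202 + 1849*I*√43/404 ≈ 0.0049505 + 30.012*I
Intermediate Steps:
F(u, d) = 404 (F(u, d) = 0 + 404 = 404)
j = -43 (j = -215 + 172 = -43)
U(l) = l²
N(n) = 2 + n^(5/2) (N(n) = 2 + n²*√n = 2 + n^(5/2))
N(j)/F(125, 212) = (2 + (-43)^(5/2))/404 = (2 + 1849*I*√43)*(1/404) = 1/202 + 1849*I*√43/404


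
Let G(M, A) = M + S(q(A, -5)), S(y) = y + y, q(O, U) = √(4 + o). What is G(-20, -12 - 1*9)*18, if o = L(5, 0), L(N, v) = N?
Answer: -252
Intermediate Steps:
o = 5
q(O, U) = 3 (q(O, U) = √(4 + 5) = √9 = 3)
S(y) = 2*y
G(M, A) = 6 + M (G(M, A) = M + 2*3 = M + 6 = 6 + M)
G(-20, -12 - 1*9)*18 = (6 - 20)*18 = -14*18 = -252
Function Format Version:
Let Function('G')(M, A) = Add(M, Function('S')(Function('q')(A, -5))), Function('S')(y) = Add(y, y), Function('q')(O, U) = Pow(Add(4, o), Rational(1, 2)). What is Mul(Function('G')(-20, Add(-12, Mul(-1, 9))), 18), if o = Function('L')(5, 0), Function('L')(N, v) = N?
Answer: -252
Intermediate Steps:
o = 5
Function('q')(O, U) = 3 (Function('q')(O, U) = Pow(Add(4, 5), Rational(1, 2)) = Pow(9, Rational(1, 2)) = 3)
Function('S')(y) = Mul(2, y)
Function('G')(M, A) = Add(6, M) (Function('G')(M, A) = Add(M, Mul(2, 3)) = Add(M, 6) = Add(6, M))
Mul(Function('G')(-20, Add(-12, Mul(-1, 9))), 18) = Mul(Add(6, -20), 18) = Mul(-14, 18) = -252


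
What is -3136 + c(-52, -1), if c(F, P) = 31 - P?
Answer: -3104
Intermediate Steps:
-3136 + c(-52, -1) = -3136 + (31 - 1*(-1)) = -3136 + (31 + 1) = -3136 + 32 = -3104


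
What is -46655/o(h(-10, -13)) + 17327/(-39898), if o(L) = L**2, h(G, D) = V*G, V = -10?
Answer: -203471119/39898000 ≈ -5.0998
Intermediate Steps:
h(G, D) = -10*G
-46655/o(h(-10, -13)) + 17327/(-39898) = -46655/((-10*(-10))**2) + 17327/(-39898) = -46655/(100**2) + 17327*(-1/39898) = -46655/10000 - 17327/39898 = -46655*1/10000 - 17327/39898 = -9331/2000 - 17327/39898 = -203471119/39898000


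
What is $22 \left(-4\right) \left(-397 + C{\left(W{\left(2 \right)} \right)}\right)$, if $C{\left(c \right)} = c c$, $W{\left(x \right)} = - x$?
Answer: $34584$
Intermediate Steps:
$C{\left(c \right)} = c^{2}$
$22 \left(-4\right) \left(-397 + C{\left(W{\left(2 \right)} \right)}\right) = 22 \left(-4\right) \left(-397 + \left(\left(-1\right) 2\right)^{2}\right) = - 88 \left(-397 + \left(-2\right)^{2}\right) = - 88 \left(-397 + 4\right) = \left(-88\right) \left(-393\right) = 34584$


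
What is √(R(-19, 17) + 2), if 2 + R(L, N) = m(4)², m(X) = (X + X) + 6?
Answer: 14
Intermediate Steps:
m(X) = 6 + 2*X (m(X) = 2*X + 6 = 6 + 2*X)
R(L, N) = 194 (R(L, N) = -2 + (6 + 2*4)² = -2 + (6 + 8)² = -2 + 14² = -2 + 196 = 194)
√(R(-19, 17) + 2) = √(194 + 2) = √196 = 14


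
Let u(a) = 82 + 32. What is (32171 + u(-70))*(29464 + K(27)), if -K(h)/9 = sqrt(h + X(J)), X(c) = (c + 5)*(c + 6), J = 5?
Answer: 951245240 - 290565*sqrt(137) ≈ 9.4784e+8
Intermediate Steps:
X(c) = (5 + c)*(6 + c)
u(a) = 114
K(h) = -9*sqrt(110 + h) (K(h) = -9*sqrt(h + (30 + 5**2 + 11*5)) = -9*sqrt(h + (30 + 25 + 55)) = -9*sqrt(h + 110) = -9*sqrt(110 + h))
(32171 + u(-70))*(29464 + K(27)) = (32171 + 114)*(29464 - 9*sqrt(110 + 27)) = 32285*(29464 - 9*sqrt(137)) = 951245240 - 290565*sqrt(137)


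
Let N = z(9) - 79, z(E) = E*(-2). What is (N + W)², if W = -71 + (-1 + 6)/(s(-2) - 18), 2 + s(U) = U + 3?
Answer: 10220809/361 ≈ 28313.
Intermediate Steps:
s(U) = 1 + U (s(U) = -2 + (U + 3) = -2 + (3 + U) = 1 + U)
z(E) = -2*E
W = -1354/19 (W = -71 + (-1 + 6)/((1 - 2) - 18) = -71 + 5/(-1 - 18) = -71 + 5/(-19) = -71 + 5*(-1/19) = -71 - 5/19 = -1354/19 ≈ -71.263)
N = -97 (N = -2*9 - 79 = -18 - 79 = -97)
(N + W)² = (-97 - 1354/19)² = (-3197/19)² = 10220809/361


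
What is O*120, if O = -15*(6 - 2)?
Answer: -7200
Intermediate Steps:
O = -60 (O = -15*4 = -60)
O*120 = -60*120 = -7200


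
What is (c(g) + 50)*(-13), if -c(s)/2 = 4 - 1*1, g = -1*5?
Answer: -572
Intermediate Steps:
g = -5
c(s) = -6 (c(s) = -2*(4 - 1*1) = -2*(4 - 1) = -2*3 = -6)
(c(g) + 50)*(-13) = (-6 + 50)*(-13) = 44*(-13) = -572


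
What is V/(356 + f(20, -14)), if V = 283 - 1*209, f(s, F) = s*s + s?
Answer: 37/388 ≈ 0.095361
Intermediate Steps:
f(s, F) = s + s² (f(s, F) = s² + s = s + s²)
V = 74 (V = 283 - 209 = 74)
V/(356 + f(20, -14)) = 74/(356 + 20*(1 + 20)) = 74/(356 + 20*21) = 74/(356 + 420) = 74/776 = 74*(1/776) = 37/388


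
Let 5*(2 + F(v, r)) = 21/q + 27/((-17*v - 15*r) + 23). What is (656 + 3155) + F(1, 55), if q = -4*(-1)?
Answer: 6934279/1820 ≈ 3810.0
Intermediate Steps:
q = 4 (q = -4*(-1) = 4)
F(v, r) = -19/20 + 27/(5*(23 - 17*v - 15*r)) (F(v, r) = -2 + (21/4 + 27/((-17*v - 15*r) + 23))/5 = -2 + (21*(¼) + 27/(23 - 17*v - 15*r))/5 = -2 + (21/4 + 27/(23 - 17*v - 15*r))/5 = -2 + (21/20 + 27/(5*(23 - 17*v - 15*r))) = -19/20 + 27/(5*(23 - 17*v - 15*r)))
(656 + 3155) + F(1, 55) = (656 + 3155) + (329 - 323*1 - 285*55)/(20*(-23 + 15*55 + 17*1)) = 3811 + (329 - 323 - 15675)/(20*(-23 + 825 + 17)) = 3811 + (1/20)*(-15669)/819 = 3811 + (1/20)*(1/819)*(-15669) = 3811 - 1741/1820 = 6934279/1820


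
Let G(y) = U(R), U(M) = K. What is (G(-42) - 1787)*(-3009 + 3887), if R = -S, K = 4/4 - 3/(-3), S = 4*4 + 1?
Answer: -1567230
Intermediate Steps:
S = 17 (S = 16 + 1 = 17)
K = 2 (K = 4*(1/4) - 3*(-1/3) = 1 + 1 = 2)
R = -17 (R = -1*17 = -17)
U(M) = 2
G(y) = 2
(G(-42) - 1787)*(-3009 + 3887) = (2 - 1787)*(-3009 + 3887) = -1785*878 = -1567230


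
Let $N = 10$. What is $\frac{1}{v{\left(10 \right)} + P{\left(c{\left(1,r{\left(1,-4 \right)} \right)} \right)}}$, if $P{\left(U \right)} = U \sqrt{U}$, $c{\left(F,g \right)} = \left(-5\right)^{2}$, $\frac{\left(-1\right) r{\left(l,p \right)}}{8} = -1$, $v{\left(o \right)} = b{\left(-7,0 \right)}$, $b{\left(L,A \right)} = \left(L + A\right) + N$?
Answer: $\frac{1}{128} \approx 0.0078125$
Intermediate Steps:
$b{\left(L,A \right)} = 10 + A + L$ ($b{\left(L,A \right)} = \left(L + A\right) + 10 = \left(A + L\right) + 10 = 10 + A + L$)
$v{\left(o \right)} = 3$ ($v{\left(o \right)} = 10 + 0 - 7 = 3$)
$r{\left(l,p \right)} = 8$ ($r{\left(l,p \right)} = \left(-8\right) \left(-1\right) = 8$)
$c{\left(F,g \right)} = 25$
$P{\left(U \right)} = U^{\frac{3}{2}}$
$\frac{1}{v{\left(10 \right)} + P{\left(c{\left(1,r{\left(1,-4 \right)} \right)} \right)}} = \frac{1}{3 + 25^{\frac{3}{2}}} = \frac{1}{3 + 125} = \frac{1}{128}$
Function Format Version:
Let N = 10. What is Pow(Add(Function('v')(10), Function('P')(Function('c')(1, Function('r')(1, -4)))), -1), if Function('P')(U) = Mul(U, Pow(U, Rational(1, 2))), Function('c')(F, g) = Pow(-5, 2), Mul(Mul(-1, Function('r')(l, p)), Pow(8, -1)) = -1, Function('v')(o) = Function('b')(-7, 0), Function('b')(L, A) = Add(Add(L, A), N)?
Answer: Rational(1, 128) ≈ 0.0078125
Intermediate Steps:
Function('b')(L, A) = Add(10, A, L) (Function('b')(L, A) = Add(Add(L, A), 10) = Add(Add(A, L), 10) = Add(10, A, L))
Function('v')(o) = 3 (Function('v')(o) = Add(10, 0, -7) = 3)
Function('r')(l, p) = 8 (Function('r')(l, p) = Mul(-8, -1) = 8)
Function('c')(F, g) = 25
Function('P')(U) = Pow(U, Rational(3, 2))
Pow(Add(Function('v')(10), Function('P')(Function('c')(1, Function('r')(1, -4)))), -1) = Pow(Add(3, Pow(25, Rational(3, 2))), -1) = Pow(Add(3, 125), -1) = Pow(128, -1) = Rational(1, 128)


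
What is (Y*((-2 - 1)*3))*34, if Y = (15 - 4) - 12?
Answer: 306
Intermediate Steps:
Y = -1 (Y = 11 - 12 = -1)
(Y*((-2 - 1)*3))*34 = -(-2 - 1)*3*34 = -(-3)*3*34 = -1*(-9)*34 = 9*34 = 306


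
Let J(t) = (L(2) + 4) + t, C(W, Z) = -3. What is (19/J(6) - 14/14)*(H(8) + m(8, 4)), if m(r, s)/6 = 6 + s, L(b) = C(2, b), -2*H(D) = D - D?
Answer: 720/7 ≈ 102.86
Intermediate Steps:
H(D) = 0 (H(D) = -(D - D)/2 = -½*0 = 0)
L(b) = -3
J(t) = 1 + t (J(t) = (-3 + 4) + t = 1 + t)
m(r, s) = 36 + 6*s (m(r, s) = 6*(6 + s) = 36 + 6*s)
(19/J(6) - 14/14)*(H(8) + m(8, 4)) = (19/(1 + 6) - 14/14)*(0 + (36 + 6*4)) = (19/7 - 14*1/14)*(0 + (36 + 24)) = (19*(⅐) - 1)*(0 + 60) = (19/7 - 1)*60 = (12/7)*60 = 720/7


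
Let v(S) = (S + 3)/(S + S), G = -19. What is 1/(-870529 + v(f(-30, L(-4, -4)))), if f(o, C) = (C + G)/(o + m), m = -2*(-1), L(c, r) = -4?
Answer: -46/40044227 ≈ -1.1487e-6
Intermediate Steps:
m = 2
f(o, C) = (-19 + C)/(2 + o) (f(o, C) = (C - 19)/(o + 2) = (-19 + C)/(2 + o))
v(S) = (3 + S)/(2*S) (v(S) = (3 + S)/((2*S)) = (3 + S)*(1/(2*S)) = (3 + S)/(2*S))
1/(-870529 + v(f(-30, L(-4, -4)))) = 1/(-870529 + (3 + (-19 - 4)/(2 - 30))/(2*(((-19 - 4)/(2 - 30))))) = 1/(-870529 + (3 - 23/(-28))/(2*((-23/(-28))))) = 1/(-870529 + (3 - 1/28*(-23))/(2*((-1/28*(-23))))) = 1/(-870529 + (3 + 23/28)/(2*(23/28))) = 1/(-870529 + (½)*(28/23)*(107/28)) = 1/(-870529 + 107/46) = 1/(-40044227/46) = -46/40044227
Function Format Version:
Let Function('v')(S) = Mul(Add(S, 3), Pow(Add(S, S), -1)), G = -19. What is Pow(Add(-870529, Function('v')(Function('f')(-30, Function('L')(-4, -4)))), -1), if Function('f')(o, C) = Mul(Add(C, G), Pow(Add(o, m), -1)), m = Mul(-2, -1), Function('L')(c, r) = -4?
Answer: Rational(-46, 40044227) ≈ -1.1487e-6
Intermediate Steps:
m = 2
Function('f')(o, C) = Mul(Pow(Add(2, o), -1), Add(-19, C)) (Function('f')(o, C) = Mul(Add(C, -19), Pow(Add(o, 2), -1)) = Mul(Add(-19, C), Pow(Add(2, o), -1)) = Mul(Pow(Add(2, o), -1), Add(-19, C)))
Function('v')(S) = Mul(Rational(1, 2), Pow(S, -1), Add(3, S)) (Function('v')(S) = Mul(Add(3, S), Pow(Mul(2, S), -1)) = Mul(Add(3, S), Mul(Rational(1, 2), Pow(S, -1))) = Mul(Rational(1, 2), Pow(S, -1), Add(3, S)))
Pow(Add(-870529, Function('v')(Function('f')(-30, Function('L')(-4, -4)))), -1) = Pow(Add(-870529, Mul(Rational(1, 2), Pow(Mul(Pow(Add(2, -30), -1), Add(-19, -4)), -1), Add(3, Mul(Pow(Add(2, -30), -1), Add(-19, -4))))), -1) = Pow(Add(-870529, Mul(Rational(1, 2), Pow(Mul(Pow(-28, -1), -23), -1), Add(3, Mul(Pow(-28, -1), -23)))), -1) = Pow(Add(-870529, Mul(Rational(1, 2), Pow(Mul(Rational(-1, 28), -23), -1), Add(3, Mul(Rational(-1, 28), -23)))), -1) = Pow(Add(-870529, Mul(Rational(1, 2), Pow(Rational(23, 28), -1), Add(3, Rational(23, 28)))), -1) = Pow(Add(-870529, Mul(Rational(1, 2), Rational(28, 23), Rational(107, 28))), -1) = Pow(Add(-870529, Rational(107, 46)), -1) = Pow(Rational(-40044227, 46), -1) = Rational(-46, 40044227)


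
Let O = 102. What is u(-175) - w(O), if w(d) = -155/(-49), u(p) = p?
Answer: -8730/49 ≈ -178.16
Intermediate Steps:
w(d) = 155/49 (w(d) = -155*(-1/49) = 155/49)
u(-175) - w(O) = -175 - 1*155/49 = -175 - 155/49 = -8730/49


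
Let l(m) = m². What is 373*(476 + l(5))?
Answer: 186873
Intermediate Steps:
373*(476 + l(5)) = 373*(476 + 5²) = 373*(476 + 25) = 373*501 = 186873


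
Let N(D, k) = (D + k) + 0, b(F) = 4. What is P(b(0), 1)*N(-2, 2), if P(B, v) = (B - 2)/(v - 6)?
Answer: 0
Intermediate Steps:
N(D, k) = D + k
P(B, v) = (-2 + B)/(-6 + v)
P(b(0), 1)*N(-2, 2) = ((-2 + 4)/(-6 + 1))*(-2 + 2) = (2/(-5))*0 = -1/5*2*0 = -2/5*0 = 0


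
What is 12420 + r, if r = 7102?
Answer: 19522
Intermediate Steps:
12420 + r = 12420 + 7102 = 19522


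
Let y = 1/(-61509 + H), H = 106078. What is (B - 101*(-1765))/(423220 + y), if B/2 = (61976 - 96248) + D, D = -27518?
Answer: 2437255765/18862492181 ≈ 0.12921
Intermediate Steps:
y = 1/44569 (y = 1/(-61509 + 106078) = 1/44569 ≈ 2.2437e-5)
B = -123580 (B = 2*((61976 - 96248) - 27518) = 2*(-34272 - 27518) = 2*(-61790) = -123580)
(B - 101*(-1765))/(423220 + y) = (-123580 - 101*(-1765))/(423220 + 1/44569) = (-123580 + 178265)/(18862492181/44569) = 54685*(44569/18862492181) = 2437255765/18862492181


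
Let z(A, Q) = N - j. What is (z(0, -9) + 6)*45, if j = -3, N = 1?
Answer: 450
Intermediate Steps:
z(A, Q) = 4 (z(A, Q) = 1 - 1*(-3) = 1 + 3 = 4)
(z(0, -9) + 6)*45 = (4 + 6)*45 = 10*45 = 450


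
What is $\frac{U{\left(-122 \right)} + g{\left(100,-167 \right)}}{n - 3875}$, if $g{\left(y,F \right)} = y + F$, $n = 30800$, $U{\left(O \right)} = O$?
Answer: $- \frac{63}{8975} \approx -0.0070195$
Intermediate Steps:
$g{\left(y,F \right)} = F + y$
$\frac{U{\left(-122 \right)} + g{\left(100,-167 \right)}}{n - 3875} = \frac{-122 + \left(-167 + 100\right)}{30800 - 3875} = \frac{-122 - 67}{26925} = \left(-189\right) \frac{1}{26925} = - \frac{63}{8975}$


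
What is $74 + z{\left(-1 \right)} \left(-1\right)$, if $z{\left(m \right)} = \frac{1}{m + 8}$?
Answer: $\frac{517}{7} \approx 73.857$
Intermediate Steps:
$z{\left(m \right)} = \frac{1}{8 + m}$
$74 + z{\left(-1 \right)} \left(-1\right) = 74 + \frac{1}{8 - 1} \left(-1\right) = 74 + \frac{1}{7} \left(-1\right) = 74 - \frac{1}{7} = \frac{517}{7}$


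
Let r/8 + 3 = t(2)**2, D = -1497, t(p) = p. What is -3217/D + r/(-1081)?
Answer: 3465601/1618257 ≈ 2.1416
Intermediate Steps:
r = 8 (r = -24 + 8*2**2 = -24 + 8*4 = -24 + 32 = 8)
-3217/D + r/(-1081) = -3217/(-1497) + 8/(-1081) = -3217*(-1/1497) + 8*(-1/1081) = 3217/1497 - 8/1081 = 3465601/1618257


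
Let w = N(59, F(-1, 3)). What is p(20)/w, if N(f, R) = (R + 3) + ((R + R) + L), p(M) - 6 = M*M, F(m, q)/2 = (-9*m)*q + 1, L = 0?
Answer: 406/171 ≈ 2.3743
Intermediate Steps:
F(m, q) = 2 - 18*m*q (F(m, q) = 2*((-9*m)*q + 1) = 2*(-9*m*q + 1) = 2*(1 - 9*m*q) = 2 - 18*m*q)
p(M) = 6 + M**2 (p(M) = 6 + M*M = 6 + M**2)
N(f, R) = 3 + 3*R (N(f, R) = (R + 3) + ((R + R) + 0) = (3 + R) + (2*R + 0) = (3 + R) + 2*R = 3 + 3*R)
w = 171 (w = 3 + 3*(2 - 18*(-1)*3) = 3 + 3*(2 + 54) = 3 + 3*56 = 3 + 168 = 171)
p(20)/w = (6 + 20**2)/171 = (6 + 400)*(1/171) = 406*(1/171) = 406/171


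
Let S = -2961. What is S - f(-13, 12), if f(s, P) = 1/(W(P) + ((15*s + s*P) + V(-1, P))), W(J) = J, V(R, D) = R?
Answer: -1006739/340 ≈ -2961.0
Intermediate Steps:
f(s, P) = 1/(-1 + P + 15*s + P*s) (f(s, P) = 1/(P + ((15*s + s*P) - 1)) = 1/(P + ((15*s + P*s) - 1)) = 1/(P + (-1 + 15*s + P*s)) = 1/(-1 + P + 15*s + P*s))
S - f(-13, 12) = -2961 - 1/(-1 + 12 + 15*(-13) + 12*(-13)) = -2961 - 1/(-1 + 12 - 195 - 156) = -2961 - 1/(-340) = -2961 - 1*(-1/340) = -2961 + 1/340 = -1006739/340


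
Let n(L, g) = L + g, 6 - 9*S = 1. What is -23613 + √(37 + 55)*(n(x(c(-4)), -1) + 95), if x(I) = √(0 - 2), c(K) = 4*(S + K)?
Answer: -23613 + 2*√23*(94 + I*√2) ≈ -22711.0 + 13.565*I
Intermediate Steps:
S = 5/9 (S = ⅔ - ⅑*1 = ⅔ - ⅑ = 5/9 ≈ 0.55556)
c(K) = 20/9 + 4*K (c(K) = 4*(5/9 + K) = 20/9 + 4*K)
x(I) = I*√2 (x(I) = √(-2) = I*√2)
-23613 + √(37 + 55)*(n(x(c(-4)), -1) + 95) = -23613 + √(37 + 55)*((I*√2 - 1) + 95) = -23613 + √92*((-1 + I*√2) + 95) = -23613 + (2*√23)*(94 + I*√2) = -23613 + 2*√23*(94 + I*√2)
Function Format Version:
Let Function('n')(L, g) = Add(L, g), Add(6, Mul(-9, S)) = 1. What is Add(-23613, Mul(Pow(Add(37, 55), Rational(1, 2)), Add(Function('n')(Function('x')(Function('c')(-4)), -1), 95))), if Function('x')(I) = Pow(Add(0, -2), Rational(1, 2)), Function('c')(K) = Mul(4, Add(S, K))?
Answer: Add(-23613, Mul(2, Pow(23, Rational(1, 2)), Add(94, Mul(I, Pow(2, Rational(1, 2)))))) ≈ Add(-22711., Mul(13.565, I))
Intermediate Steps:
S = Rational(5, 9) (S = Add(Rational(2, 3), Mul(Rational(-1, 9), 1)) = Add(Rational(2, 3), Rational(-1, 9)) = Rational(5, 9) ≈ 0.55556)
Function('c')(K) = Add(Rational(20, 9), Mul(4, K)) (Function('c')(K) = Mul(4, Add(Rational(5, 9), K)) = Add(Rational(20, 9), Mul(4, K)))
Function('x')(I) = Mul(I, Pow(2, Rational(1, 2))) (Function('x')(I) = Pow(-2, Rational(1, 2)) = Mul(I, Pow(2, Rational(1, 2))))
Add(-23613, Mul(Pow(Add(37, 55), Rational(1, 2)), Add(Function('n')(Function('x')(Function('c')(-4)), -1), 95))) = Add(-23613, Mul(Pow(Add(37, 55), Rational(1, 2)), Add(Add(Mul(I, Pow(2, Rational(1, 2))), -1), 95))) = Add(-23613, Mul(Pow(92, Rational(1, 2)), Add(Add(-1, Mul(I, Pow(2, Rational(1, 2)))), 95))) = Add(-23613, Mul(Mul(2, Pow(23, Rational(1, 2))), Add(94, Mul(I, Pow(2, Rational(1, 2)))))) = Add(-23613, Mul(2, Pow(23, Rational(1, 2)), Add(94, Mul(I, Pow(2, Rational(1, 2))))))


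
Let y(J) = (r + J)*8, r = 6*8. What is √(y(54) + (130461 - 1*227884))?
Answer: I*√96607 ≈ 310.82*I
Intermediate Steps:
r = 48
y(J) = 384 + 8*J (y(J) = (48 + J)*8 = 384 + 8*J)
√(y(54) + (130461 - 1*227884)) = √((384 + 8*54) + (130461 - 1*227884)) = √((384 + 432) + (130461 - 227884)) = √(816 - 97423) = √(-96607) = I*√96607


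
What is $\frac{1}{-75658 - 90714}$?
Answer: $- \frac{1}{166372} \approx -6.0106 \cdot 10^{-6}$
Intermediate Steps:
$\frac{1}{-75658 - 90714} = \frac{1}{-166372} = - \frac{1}{166372}$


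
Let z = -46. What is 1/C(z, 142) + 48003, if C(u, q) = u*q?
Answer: 313555595/6532 ≈ 48003.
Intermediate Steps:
C(u, q) = q*u
1/C(z, 142) + 48003 = 1/(142*(-46)) + 48003 = 1/(-6532) + 48003 = -1/6532 + 48003 = 313555595/6532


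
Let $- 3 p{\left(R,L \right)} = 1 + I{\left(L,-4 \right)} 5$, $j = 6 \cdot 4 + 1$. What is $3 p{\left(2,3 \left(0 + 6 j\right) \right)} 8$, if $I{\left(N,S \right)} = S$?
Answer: $152$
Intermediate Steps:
$j = 25$ ($j = 24 + 1 = 25$)
$p{\left(R,L \right)} = \frac{19}{3}$ ($p{\left(R,L \right)} = - \frac{1 - 20}{3} = \left(- \frac{1}{3}\right) \left(-19\right) = \frac{19}{3}$)
$3 p{\left(2,3 \left(0 + 6 j\right) \right)} 8 = 3 \cdot \frac{19}{3} \cdot 8 = 19 \cdot 8 = 152$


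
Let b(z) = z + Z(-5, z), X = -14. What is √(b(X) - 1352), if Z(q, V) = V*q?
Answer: 36*I ≈ 36.0*I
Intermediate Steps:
b(z) = -4*z (b(z) = z + z*(-5) = z - 5*z = -4*z)
√(b(X) - 1352) = √(-4*(-14) - 1352) = √(56 - 1352) = √(-1296) = 36*I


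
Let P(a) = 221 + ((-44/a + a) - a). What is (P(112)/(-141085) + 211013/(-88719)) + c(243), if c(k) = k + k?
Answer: 5844693771473/12085302180 ≈ 483.62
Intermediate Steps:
P(a) = 221 - 44/a (P(a) = 221 + ((a - 44/a) - a) = 221 - 44/a)
c(k) = 2*k
(P(112)/(-141085) + 211013/(-88719)) + c(243) = ((221 - 44/112)/(-141085) + 211013/(-88719)) + 2*243 = ((221 - 44*1/112)*(-1/141085) + 211013*(-1/88719)) + 486 = ((221 - 11/28)*(-1/141085) - 211013/88719) + 486 = ((6177/28)*(-1/141085) - 211013/88719) + 486 = (-213/136220 - 211013/88719) + 486 = -28763088007/12085302180 + 486 = 5844693771473/12085302180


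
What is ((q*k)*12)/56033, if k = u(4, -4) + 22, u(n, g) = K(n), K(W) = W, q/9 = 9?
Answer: 25272/56033 ≈ 0.45102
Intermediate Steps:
q = 81 (q = 9*9 = 81)
u(n, g) = n
k = 26 (k = 4 + 22 = 26)
((q*k)*12)/56033 = ((81*26)*12)/56033 = (2106*12)*(1/56033) = 25272*(1/56033) = 25272/56033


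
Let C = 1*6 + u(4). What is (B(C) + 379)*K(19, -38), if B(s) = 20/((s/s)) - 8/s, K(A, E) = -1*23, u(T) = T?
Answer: -45793/5 ≈ -9158.6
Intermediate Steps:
K(A, E) = -23
C = 10 (C = 1*6 + 4 = 6 + 4 = 10)
B(s) = 20 - 8/s (B(s) = 20/1 - 8/s = 20*1 - 8/s = 20 - 8/s)
(B(C) + 379)*K(19, -38) = ((20 - 8/10) + 379)*(-23) = ((20 - 8*⅒) + 379)*(-23) = ((20 - ⅘) + 379)*(-23) = (96/5 + 379)*(-23) = (1991/5)*(-23) = -45793/5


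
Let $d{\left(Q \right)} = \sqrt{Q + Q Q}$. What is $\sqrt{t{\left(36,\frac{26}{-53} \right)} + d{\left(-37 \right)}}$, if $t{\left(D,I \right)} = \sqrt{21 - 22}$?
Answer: $\sqrt{i + 6 \sqrt{37}} \approx 6.0418 + 0.08276 i$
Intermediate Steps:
$d{\left(Q \right)} = \sqrt{Q + Q^{2}}$
$t{\left(D,I \right)} = i$ ($t{\left(D,I \right)} = \sqrt{-1} = i$)
$\sqrt{t{\left(36,\frac{26}{-53} \right)} + d{\left(-37 \right)}} = \sqrt{i + \sqrt{- 37 \left(1 - 37\right)}} = \sqrt{i + \sqrt{\left(-37\right) \left(-36\right)}} = \sqrt{i + \sqrt{1332}} = \sqrt{i + 6 \sqrt{37}}$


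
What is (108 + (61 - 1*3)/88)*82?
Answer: 196021/22 ≈ 8910.0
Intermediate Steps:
(108 + (61 - 1*3)/88)*82 = (108 + (61 - 3)*(1/88))*82 = (108 + 58*(1/88))*82 = (108 + 29/44)*82 = (4781/44)*82 = 196021/22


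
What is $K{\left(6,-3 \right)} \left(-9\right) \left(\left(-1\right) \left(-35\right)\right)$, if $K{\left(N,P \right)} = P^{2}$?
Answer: $-2835$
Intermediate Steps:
$K{\left(6,-3 \right)} \left(-9\right) \left(\left(-1\right) \left(-35\right)\right) = \left(-3\right)^{2} \left(-9\right) \left(\left(-1\right) \left(-35\right)\right) = 9 \left(-9\right) 35 = \left(-81\right) 35 = -2835$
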